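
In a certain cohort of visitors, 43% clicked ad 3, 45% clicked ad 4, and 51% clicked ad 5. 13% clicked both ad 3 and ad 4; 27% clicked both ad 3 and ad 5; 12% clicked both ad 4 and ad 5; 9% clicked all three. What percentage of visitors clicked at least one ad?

Inclusion–exclusion gives
P(≥1) = 43 + 45 + 51 − 13 − 27 − 12 + 9 = 96%

96%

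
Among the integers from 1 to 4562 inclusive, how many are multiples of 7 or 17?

Using inclusion–exclusion:
⌊4562/7⌋ + ⌊4562/17⌋ − ⌊4562/119⌋ = 651 + 268 − 38 = 881

881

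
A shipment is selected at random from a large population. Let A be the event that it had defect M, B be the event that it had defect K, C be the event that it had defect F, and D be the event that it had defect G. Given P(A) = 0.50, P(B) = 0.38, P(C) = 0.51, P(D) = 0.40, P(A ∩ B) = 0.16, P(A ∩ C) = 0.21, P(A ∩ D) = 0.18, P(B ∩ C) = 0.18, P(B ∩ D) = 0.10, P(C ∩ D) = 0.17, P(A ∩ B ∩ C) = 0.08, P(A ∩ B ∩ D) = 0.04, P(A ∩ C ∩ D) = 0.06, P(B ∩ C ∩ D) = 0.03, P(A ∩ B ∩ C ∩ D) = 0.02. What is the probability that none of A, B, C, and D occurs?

0.02

Inclusion–exclusion gives
P(A ∪ B ∪ C ∪ D) = 0.50 + 0.38 + 0.51 + 0.40 − 0.16 − 0.21 − 0.18 − 0.18 − 0.10 − 0.17 + 0.08 + 0.04 + 0.06 + 0.03 − 0.02 = 0.98
P(none) = 1 − 0.98 = 0.02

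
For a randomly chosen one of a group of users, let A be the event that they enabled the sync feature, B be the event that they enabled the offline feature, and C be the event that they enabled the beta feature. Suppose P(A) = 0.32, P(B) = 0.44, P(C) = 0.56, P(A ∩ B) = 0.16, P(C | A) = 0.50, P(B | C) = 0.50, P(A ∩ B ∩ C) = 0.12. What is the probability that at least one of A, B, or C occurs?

P(A ∩ C) = P(A)·P(C|A) = 0.32 × 0.50 = 0.16
P(B ∩ C) = P(C)·P(B|C) = 0.56 × 0.50 = 0.28
P(A ∪ B ∪ C) = 0.32 + 0.44 + 0.56 − 0.16 − 0.16 − 0.28 + 0.12 = 0.84

0.84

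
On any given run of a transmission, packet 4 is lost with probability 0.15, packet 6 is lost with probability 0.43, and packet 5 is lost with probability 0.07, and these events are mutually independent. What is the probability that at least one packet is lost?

P(none) = (1 − 0.15) × (1 − 0.43) × (1 − 0.07) = 0.85 × 0.57 × 0.93 = 0.450585
P(at least one) = 1 − 0.450585 = 0.549415

0.549415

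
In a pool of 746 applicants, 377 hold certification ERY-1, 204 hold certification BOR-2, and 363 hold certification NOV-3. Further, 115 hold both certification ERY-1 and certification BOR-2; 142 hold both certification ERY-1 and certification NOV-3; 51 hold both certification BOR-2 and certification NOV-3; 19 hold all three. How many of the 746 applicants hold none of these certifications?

91

Using inclusion–exclusion:
N(≥1) = 377 + 204 + 363 − 115 − 142 − 51 + 19 = 655
None: 746 − 655 = 91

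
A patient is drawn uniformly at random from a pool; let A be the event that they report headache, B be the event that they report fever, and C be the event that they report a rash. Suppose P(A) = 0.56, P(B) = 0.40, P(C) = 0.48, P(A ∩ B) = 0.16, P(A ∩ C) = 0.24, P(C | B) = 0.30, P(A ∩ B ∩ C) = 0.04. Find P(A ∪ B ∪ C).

P(B ∩ C) = P(B)·P(C|B) = 0.40 × 0.30 = 0.12
P(A ∪ B ∪ C) = 0.56 + 0.40 + 0.48 − 0.16 − 0.24 − 0.12 + 0.04 = 0.96

0.96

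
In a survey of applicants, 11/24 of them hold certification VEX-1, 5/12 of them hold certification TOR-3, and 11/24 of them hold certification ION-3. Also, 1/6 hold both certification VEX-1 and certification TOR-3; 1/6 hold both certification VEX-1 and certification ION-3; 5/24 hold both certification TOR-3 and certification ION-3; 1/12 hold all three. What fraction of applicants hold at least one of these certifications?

By inclusion–exclusion:
P(at least one) = 11/24 + 5/12 + 11/24 − 1/6 − 1/6 − 5/24 + 1/12 = 7/8

7/8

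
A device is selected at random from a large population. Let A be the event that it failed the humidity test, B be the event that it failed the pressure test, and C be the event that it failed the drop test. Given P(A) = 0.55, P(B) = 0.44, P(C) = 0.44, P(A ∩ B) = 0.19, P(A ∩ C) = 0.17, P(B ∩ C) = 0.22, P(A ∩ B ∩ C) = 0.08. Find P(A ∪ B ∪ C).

0.93

Inclusion–exclusion gives
P(A ∪ B ∪ C) = 0.55 + 0.44 + 0.44 − 0.19 − 0.17 − 0.22 + 0.08 = 0.93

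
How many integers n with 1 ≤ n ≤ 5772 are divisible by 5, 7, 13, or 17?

floor(5772/5) + floor(5772/7) + floor(5772/13) + floor(5772/17) − floor(5772/35) − floor(5772/65) − floor(5772/85) − floor(5772/91) − floor(5772/119) − floor(5772/221) + floor(5772/455) + floor(5772/595) + floor(5772/1105) + floor(5772/1547) − floor(5772/7735) = 1154 + 824 + 444 + 339 − 164 − 88 − 67 − 63 − 48 − 26 + 12 + 9 + 5 + 3 − 0 = 2334

2334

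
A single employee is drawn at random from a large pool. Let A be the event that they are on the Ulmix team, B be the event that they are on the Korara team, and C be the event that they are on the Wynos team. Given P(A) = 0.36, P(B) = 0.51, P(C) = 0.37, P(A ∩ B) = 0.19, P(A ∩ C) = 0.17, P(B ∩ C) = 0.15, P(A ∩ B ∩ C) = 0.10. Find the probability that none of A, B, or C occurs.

0.17

P(A ∪ B ∪ C) = 0.36 + 0.51 + 0.37 − 0.19 − 0.17 − 0.15 + 0.10 = 0.83
P(none) = 1 − 0.83 = 0.17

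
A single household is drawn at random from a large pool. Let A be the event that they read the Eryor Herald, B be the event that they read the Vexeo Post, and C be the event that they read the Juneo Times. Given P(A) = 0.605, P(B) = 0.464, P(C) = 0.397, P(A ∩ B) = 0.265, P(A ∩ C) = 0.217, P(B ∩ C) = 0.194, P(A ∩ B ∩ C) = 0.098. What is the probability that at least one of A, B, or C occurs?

0.888

Apply inclusion-exclusion:
P(A ∪ B ∪ C) = 0.605 + 0.464 + 0.397 − 0.265 − 0.217 − 0.194 + 0.098 = 0.888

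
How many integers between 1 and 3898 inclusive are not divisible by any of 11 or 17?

3335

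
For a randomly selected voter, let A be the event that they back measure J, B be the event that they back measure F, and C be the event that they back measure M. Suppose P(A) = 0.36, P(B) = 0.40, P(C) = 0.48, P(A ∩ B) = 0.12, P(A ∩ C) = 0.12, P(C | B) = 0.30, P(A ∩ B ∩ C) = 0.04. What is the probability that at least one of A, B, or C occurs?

P(B ∩ C) = P(B)·P(C|B) = 0.40 × 0.30 = 0.12
By inclusion–exclusion:
P(A ∪ B ∪ C) = 0.36 + 0.40 + 0.48 − 0.12 − 0.12 − 0.12 + 0.04 = 0.92

0.92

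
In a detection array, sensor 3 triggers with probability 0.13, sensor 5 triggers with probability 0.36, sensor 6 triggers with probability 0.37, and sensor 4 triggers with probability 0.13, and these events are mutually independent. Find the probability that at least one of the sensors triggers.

0.69481792

P(none) = (1 − 0.13) × (1 − 0.36) × (1 − 0.37) × (1 − 0.13) = 0.87 × 0.64 × 0.63 × 0.87 = 0.30518208
P(at least one) = 1 − 0.30518208 = 0.69481792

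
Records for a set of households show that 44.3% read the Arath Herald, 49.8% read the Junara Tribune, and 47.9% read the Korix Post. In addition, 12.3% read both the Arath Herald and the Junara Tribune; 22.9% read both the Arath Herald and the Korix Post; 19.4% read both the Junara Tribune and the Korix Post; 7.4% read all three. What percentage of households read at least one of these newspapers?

94.8%

P(union) = 44.3 + 49.8 + 47.9 − 12.3 − 22.9 − 19.4 + 7.4 = 94.8%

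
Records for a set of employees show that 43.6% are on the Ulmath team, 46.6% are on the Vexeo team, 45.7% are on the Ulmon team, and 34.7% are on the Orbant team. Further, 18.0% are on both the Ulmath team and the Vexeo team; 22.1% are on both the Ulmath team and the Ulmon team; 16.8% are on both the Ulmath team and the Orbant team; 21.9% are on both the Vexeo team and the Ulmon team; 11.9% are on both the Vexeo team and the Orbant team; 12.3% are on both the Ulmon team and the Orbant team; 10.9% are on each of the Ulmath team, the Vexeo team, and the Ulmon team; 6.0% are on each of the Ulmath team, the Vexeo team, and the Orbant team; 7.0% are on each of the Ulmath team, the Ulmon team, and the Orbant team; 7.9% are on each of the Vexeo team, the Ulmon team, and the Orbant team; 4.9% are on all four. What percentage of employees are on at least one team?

Apply inclusion-exclusion:
P(at least one) = 43.6 + 46.6 + 45.7 + 34.7 − 18.0 − 22.1 − 16.8 − 21.9 − 11.9 − 12.3 + 10.9 + 6.0 + 7.0 + 7.9 − 4.9 = 94.5%

94.5%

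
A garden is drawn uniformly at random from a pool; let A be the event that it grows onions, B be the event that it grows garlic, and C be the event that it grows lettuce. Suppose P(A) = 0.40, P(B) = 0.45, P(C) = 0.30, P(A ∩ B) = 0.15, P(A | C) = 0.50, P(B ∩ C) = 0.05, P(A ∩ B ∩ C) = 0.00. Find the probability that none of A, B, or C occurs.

0.20

P(A ∩ C) = P(C)·P(A|C) = 0.30 × 0.50 = 0.15
By inclusion–exclusion:
P(A ∪ B ∪ C) = 0.40 + 0.45 + 0.30 − 0.15 − 0.15 − 0.05 + 0.00 = 0.80
P(none) = 1 − 0.80 = 0.20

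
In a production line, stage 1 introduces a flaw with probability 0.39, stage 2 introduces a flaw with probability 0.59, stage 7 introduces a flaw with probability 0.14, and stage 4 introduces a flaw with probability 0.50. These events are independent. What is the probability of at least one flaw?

P(none) = (1 − 0.39) × (1 − 0.59) × (1 − 0.14) × (1 − 0.50) = 0.61 × 0.41 × 0.86 × 0.50 = 0.107543
P(at least one) = 1 − 0.107543 = 0.892457

0.892457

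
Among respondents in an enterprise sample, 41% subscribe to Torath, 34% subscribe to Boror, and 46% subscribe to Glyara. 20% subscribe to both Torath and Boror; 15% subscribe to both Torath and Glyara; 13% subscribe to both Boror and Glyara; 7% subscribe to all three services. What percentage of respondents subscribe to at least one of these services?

80%

Inclusion–exclusion gives
P(at least one) = 41 + 34 + 46 − 20 − 15 − 13 + 7 = 80%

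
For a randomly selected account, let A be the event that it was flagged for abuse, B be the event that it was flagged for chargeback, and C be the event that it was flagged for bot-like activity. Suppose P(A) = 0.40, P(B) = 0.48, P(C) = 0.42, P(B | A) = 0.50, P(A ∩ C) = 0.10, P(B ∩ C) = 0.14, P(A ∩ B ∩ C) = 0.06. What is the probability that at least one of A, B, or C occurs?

0.92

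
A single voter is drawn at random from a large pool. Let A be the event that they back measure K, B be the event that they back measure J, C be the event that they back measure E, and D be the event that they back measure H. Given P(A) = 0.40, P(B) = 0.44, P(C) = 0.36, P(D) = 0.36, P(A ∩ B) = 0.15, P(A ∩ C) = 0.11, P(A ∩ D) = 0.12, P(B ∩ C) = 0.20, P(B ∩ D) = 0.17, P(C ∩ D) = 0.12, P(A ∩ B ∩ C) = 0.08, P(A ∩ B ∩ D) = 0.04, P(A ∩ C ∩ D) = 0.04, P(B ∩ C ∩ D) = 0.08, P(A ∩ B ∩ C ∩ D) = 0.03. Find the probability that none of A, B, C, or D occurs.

Apply inclusion-exclusion:
P(A ∪ B ∪ C ∪ D) = 0.40 + 0.44 + 0.36 + 0.36 − 0.15 − 0.11 − 0.12 − 0.20 − 0.17 − 0.12 + 0.08 + 0.04 + 0.04 + 0.08 − 0.03 = 0.90
P(none) = 1 − 0.90 = 0.10

0.10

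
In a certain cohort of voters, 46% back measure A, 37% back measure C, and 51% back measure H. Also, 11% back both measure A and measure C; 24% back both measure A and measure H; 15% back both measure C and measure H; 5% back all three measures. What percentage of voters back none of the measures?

Apply inclusion-exclusion:
P(union) = 46 + 37 + 51 − 11 − 24 − 15 + 5 = 89%
P(none) = 100% − 89% = 11%

11%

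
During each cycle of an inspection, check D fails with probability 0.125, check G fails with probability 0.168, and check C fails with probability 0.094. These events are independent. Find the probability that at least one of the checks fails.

0.340432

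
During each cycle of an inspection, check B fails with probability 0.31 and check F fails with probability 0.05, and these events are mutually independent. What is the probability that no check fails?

0.6555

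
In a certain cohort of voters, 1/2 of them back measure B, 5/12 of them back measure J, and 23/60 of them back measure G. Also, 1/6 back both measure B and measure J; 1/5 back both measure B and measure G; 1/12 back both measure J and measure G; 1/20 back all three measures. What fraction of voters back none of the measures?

P(at least one) = 1/2 + 5/12 + 23/60 − 1/6 − 1/5 − 1/12 + 1/20 = 9/10
P(none) = 1 − 9/10 = 1/10

1/10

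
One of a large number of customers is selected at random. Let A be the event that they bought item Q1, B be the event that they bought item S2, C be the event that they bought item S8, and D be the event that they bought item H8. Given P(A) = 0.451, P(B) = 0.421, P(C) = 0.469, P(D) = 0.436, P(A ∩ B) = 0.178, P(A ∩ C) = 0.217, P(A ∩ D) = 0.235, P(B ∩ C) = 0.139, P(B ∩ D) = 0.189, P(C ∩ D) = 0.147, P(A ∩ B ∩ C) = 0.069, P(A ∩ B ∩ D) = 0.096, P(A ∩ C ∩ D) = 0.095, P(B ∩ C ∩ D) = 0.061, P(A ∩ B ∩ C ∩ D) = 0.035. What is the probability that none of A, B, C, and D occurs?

Using inclusion–exclusion:
P(A ∪ B ∪ C ∪ D) = 0.451 + 0.421 + 0.469 + 0.436 − 0.178 − 0.217 − 0.235 − 0.139 − 0.189 − 0.147 + 0.069 + 0.096 + 0.095 + 0.061 − 0.035 = 0.958
P(none) = 1 − 0.958 = 0.042

0.042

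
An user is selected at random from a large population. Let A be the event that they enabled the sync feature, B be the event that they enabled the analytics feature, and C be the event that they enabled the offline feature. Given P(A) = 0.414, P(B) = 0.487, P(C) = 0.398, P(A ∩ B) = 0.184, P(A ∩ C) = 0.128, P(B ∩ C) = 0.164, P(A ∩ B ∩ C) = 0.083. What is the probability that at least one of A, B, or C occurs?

0.906

P(A ∪ B ∪ C) = 0.414 + 0.487 + 0.398 − 0.184 − 0.128 − 0.164 + 0.083 = 0.906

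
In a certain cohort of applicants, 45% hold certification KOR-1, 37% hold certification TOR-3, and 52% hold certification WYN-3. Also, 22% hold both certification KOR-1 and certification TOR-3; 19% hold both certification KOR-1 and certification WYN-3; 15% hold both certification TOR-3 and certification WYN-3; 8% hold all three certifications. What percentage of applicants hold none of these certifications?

P(≥1) = 45 + 37 + 52 − 22 − 19 − 15 + 8 = 86%
P(none) = 100% − 86% = 14%

14%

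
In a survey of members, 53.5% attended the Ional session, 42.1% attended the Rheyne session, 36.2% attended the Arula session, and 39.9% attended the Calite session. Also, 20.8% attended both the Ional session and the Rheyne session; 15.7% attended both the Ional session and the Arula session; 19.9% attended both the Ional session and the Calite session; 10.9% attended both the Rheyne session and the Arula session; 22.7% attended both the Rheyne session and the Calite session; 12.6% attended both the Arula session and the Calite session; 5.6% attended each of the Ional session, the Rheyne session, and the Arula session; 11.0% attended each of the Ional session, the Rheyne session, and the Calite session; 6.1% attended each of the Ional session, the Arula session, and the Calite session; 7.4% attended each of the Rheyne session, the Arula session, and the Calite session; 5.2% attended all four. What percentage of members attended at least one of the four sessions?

94.0%

Inclusion–exclusion gives
P(≥1) = 53.5 + 42.1 + 36.2 + 39.9 − 20.8 − 15.7 − 19.9 − 10.9 − 22.7 − 12.6 + 5.6 + 11.0 + 6.1 + 7.4 − 5.2 = 94.0%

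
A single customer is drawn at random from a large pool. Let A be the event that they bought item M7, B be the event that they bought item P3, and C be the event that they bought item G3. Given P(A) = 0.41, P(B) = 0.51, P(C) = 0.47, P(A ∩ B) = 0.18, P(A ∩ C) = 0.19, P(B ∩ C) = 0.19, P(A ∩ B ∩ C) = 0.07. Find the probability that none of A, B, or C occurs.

P(A ∪ B ∪ C) = 0.41 + 0.51 + 0.47 − 0.18 − 0.19 − 0.19 + 0.07 = 0.90
P(none) = 1 − 0.90 = 0.10

0.10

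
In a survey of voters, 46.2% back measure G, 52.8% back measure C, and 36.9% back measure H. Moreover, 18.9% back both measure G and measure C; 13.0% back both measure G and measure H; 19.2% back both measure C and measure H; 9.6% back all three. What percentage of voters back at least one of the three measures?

P(≥1) = 46.2 + 52.8 + 36.9 − 18.9 − 13.0 − 19.2 + 9.6 = 94.4%

94.4%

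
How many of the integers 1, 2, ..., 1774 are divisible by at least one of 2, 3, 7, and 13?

1306

Using inclusion–exclusion:
⌊1774/2⌋ + ⌊1774/3⌋ + ⌊1774/7⌋ + ⌊1774/13⌋ − ⌊1774/6⌋ − ⌊1774/14⌋ − ⌊1774/26⌋ − ⌊1774/21⌋ − ⌊1774/39⌋ − ⌊1774/91⌋ + ⌊1774/42⌋ + ⌊1774/78⌋ + ⌊1774/182⌋ + ⌊1774/273⌋ − ⌊1774/546⌋ = 887 + 591 + 253 + 136 − 295 − 126 − 68 − 84 − 45 − 19 + 42 + 22 + 9 + 6 − 3 = 1306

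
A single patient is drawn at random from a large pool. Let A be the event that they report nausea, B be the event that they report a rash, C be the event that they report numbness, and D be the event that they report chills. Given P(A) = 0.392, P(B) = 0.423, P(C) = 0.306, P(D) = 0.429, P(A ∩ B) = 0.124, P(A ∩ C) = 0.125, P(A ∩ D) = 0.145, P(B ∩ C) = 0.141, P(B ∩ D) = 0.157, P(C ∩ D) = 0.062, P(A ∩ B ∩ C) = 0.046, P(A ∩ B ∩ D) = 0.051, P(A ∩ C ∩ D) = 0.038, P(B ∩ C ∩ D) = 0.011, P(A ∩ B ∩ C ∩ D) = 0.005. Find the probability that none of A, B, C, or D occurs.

0.063

Apply inclusion-exclusion:
P(A ∪ B ∪ C ∪ D) = 0.392 + 0.423 + 0.306 + 0.429 − 0.124 − 0.125 − 0.145 − 0.141 − 0.157 − 0.062 + 0.046 + 0.051 + 0.038 + 0.011 − 0.005 = 0.937
P(none) = 1 − 0.937 = 0.063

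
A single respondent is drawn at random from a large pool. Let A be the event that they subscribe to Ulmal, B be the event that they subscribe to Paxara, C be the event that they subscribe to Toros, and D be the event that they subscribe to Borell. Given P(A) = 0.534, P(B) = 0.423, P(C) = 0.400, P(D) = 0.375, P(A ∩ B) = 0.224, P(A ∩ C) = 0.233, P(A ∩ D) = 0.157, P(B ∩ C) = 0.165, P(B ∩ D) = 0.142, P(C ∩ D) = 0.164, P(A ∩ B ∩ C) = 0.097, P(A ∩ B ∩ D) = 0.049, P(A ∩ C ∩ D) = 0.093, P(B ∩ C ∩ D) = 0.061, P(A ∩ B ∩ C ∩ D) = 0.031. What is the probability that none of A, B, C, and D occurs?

0.084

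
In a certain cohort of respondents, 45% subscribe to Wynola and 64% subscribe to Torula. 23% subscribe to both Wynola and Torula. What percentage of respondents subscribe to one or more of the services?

P(at least one) = 45 + 64 − 23 = 86%

86%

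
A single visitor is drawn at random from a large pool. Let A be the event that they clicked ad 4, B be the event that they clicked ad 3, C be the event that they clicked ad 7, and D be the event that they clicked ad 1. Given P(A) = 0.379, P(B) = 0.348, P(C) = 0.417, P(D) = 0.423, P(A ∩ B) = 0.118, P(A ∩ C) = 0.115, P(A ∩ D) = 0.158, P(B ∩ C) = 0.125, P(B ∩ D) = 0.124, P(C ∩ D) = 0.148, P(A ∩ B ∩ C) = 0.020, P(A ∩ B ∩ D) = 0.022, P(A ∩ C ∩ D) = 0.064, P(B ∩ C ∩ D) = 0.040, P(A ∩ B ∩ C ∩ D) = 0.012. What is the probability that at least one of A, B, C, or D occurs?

0.913

Inclusion–exclusion gives
P(A ∪ B ∪ C ∪ D) = 0.379 + 0.348 + 0.417 + 0.423 − 0.118 − 0.115 − 0.158 − 0.125 − 0.124 − 0.148 + 0.020 + 0.022 + 0.064 + 0.040 − 0.012 = 0.913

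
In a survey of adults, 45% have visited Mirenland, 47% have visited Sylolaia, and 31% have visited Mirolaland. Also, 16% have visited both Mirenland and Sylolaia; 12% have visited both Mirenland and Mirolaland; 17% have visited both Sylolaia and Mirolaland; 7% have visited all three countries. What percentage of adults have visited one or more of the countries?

85%

P(≥1) = 45 + 47 + 31 − 16 − 12 − 17 + 7 = 85%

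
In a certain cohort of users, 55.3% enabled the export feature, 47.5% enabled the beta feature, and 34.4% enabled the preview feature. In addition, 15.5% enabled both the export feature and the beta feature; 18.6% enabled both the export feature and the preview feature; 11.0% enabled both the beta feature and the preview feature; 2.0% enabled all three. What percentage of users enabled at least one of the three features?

Using inclusion–exclusion:
P(union) = 55.3 + 47.5 + 34.4 − 15.5 − 18.6 − 11.0 + 2.0 = 94.1%

94.1%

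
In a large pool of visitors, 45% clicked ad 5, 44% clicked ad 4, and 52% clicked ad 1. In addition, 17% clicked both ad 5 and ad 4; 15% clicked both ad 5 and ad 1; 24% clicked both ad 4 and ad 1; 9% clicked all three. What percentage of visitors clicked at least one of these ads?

94%

Apply inclusion-exclusion:
P(union) = 45 + 44 + 52 − 17 − 15 − 24 + 9 = 94%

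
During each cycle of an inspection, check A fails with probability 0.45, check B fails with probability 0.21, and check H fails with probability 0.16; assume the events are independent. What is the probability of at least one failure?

P(none) = (1 − 0.45) × (1 − 0.21) × (1 − 0.16) = 0.55 × 0.79 × 0.84 = 0.36498
P(at least one) = 1 − 0.36498 = 0.63502

0.63502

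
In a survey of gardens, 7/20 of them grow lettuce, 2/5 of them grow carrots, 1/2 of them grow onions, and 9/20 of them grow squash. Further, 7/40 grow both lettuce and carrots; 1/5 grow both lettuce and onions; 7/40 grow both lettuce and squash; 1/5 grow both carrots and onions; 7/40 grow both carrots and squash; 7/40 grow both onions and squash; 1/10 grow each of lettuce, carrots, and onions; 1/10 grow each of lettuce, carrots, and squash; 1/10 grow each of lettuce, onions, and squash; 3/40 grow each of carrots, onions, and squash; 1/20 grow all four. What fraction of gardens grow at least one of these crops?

Using inclusion–exclusion:
P(≥1) = 7/20 + 2/5 + 1/2 + 9/20 − 7/40 − 1/5 − 7/40 − 1/5 − 7/40 − 7/40 + 1/10 + 1/10 + 1/10 + 3/40 − 1/20 = 37/40

37/40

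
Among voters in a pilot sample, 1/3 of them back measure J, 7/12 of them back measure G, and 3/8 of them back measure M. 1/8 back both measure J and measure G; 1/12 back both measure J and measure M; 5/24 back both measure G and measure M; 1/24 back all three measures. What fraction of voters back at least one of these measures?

11/12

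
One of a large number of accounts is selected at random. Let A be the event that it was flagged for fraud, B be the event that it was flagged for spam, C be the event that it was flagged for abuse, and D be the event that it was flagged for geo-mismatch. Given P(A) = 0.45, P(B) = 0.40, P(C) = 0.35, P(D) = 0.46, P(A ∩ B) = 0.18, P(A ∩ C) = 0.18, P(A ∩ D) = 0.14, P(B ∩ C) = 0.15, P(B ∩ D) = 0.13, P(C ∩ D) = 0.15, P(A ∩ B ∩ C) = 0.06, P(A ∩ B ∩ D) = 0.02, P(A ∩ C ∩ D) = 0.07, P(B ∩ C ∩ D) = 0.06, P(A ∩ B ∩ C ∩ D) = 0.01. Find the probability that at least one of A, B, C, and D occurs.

P(A ∪ B ∪ C ∪ D) = 0.45 + 0.40 + 0.35 + 0.46 − 0.18 − 0.18 − 0.14 − 0.15 − 0.13 − 0.15 + 0.06 + 0.02 + 0.07 + 0.06 − 0.01 = 0.93

0.93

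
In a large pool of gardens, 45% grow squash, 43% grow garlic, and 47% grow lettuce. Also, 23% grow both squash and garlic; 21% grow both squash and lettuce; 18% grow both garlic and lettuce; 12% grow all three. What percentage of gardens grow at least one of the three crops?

85%

By inclusion–exclusion:
P(at least one) = 45 + 43 + 47 − 23 − 21 − 18 + 12 = 85%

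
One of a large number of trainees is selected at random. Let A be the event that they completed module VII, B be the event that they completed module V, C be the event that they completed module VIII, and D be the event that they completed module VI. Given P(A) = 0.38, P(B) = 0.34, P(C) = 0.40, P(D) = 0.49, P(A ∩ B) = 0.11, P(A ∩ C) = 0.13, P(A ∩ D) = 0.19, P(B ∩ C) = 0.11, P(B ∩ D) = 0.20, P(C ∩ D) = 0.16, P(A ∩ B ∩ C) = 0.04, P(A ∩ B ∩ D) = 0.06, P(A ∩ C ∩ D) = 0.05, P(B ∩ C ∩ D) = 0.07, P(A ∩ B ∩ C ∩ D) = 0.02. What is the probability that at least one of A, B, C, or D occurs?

0.91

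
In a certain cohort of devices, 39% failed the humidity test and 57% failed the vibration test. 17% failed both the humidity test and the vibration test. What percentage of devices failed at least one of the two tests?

79%

Apply inclusion-exclusion:
P(union) = 39 + 57 − 17 = 79%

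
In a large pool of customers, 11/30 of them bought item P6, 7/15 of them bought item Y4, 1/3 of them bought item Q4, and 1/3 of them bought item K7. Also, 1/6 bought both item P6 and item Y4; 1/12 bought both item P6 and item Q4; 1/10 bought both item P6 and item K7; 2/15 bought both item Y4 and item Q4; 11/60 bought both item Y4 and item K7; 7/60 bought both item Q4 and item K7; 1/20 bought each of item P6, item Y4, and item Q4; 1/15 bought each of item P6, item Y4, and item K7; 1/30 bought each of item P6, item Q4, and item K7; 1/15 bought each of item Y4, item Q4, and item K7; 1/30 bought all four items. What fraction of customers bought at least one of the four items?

9/10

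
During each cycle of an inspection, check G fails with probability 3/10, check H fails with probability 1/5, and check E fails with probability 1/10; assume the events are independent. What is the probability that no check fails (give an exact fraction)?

Since the events are independent, P(none) is the product of the individual non-occurrence probabilities.
P(none) = (1 − 3/10) × (1 − 1/5) × (1 − 1/10) = 7/10 × 4/5 × 9/10 = 63/125

63/125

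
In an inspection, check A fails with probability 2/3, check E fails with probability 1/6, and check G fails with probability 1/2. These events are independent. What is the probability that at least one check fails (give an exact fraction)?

P(none) = (1 − 2/3) × (1 − 1/6) × (1 − 1/2) = 1/3 × 5/6 × 1/2 = 5/36
P(at least one) = 1 − 5/36 = 31/36

31/36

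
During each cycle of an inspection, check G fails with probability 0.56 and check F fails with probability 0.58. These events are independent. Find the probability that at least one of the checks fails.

0.8152

P(none) = (1 − 0.56) × (1 − 0.58) = 0.44 × 0.42 = 0.1848
P(at least one) = 1 − 0.1848 = 0.8152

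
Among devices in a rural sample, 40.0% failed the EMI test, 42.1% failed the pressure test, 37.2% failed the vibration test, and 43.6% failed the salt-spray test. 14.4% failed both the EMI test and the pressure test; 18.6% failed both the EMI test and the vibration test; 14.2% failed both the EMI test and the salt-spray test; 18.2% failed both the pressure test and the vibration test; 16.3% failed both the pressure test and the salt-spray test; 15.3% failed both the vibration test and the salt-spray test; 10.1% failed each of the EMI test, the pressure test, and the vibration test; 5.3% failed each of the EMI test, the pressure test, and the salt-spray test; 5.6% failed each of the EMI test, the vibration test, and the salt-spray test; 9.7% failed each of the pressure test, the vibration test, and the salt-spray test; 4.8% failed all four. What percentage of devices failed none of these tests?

8.2%

P(union) = 40.0 + 42.1 + 37.2 + 43.6 − 14.4 − 18.6 − 14.2 − 18.2 − 16.3 − 15.3 + 10.1 + 5.3 + 5.6 + 9.7 − 4.8 = 91.8%
P(none) = 100% − 91.8% = 8.2%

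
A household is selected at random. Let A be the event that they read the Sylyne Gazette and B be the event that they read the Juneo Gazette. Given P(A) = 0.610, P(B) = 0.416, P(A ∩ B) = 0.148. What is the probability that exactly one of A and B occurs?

Using the inclusion–exclusion count for exactly one event:
P(exactly one) = 0.610 + 0.416 − 2·0.148 = 0.730

0.730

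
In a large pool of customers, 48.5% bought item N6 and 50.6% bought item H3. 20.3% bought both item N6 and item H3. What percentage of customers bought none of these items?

21.2%

P(union) = 48.5 + 50.6 − 20.3 = 78.8%
P(none) = 100% − 78.8% = 21.2%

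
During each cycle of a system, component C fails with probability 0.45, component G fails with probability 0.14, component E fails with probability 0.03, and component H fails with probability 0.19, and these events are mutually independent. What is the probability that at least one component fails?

0.6283639

Since the events are independent, P(none) is the product of the individual non-occurrence probabilities.
P(none) = (1 − 0.45) × (1 − 0.14) × (1 − 0.03) × (1 − 0.19) = 0.55 × 0.86 × 0.97 × 0.81 = 0.3716361
P(at least one) = 1 − 0.3716361 = 0.6283639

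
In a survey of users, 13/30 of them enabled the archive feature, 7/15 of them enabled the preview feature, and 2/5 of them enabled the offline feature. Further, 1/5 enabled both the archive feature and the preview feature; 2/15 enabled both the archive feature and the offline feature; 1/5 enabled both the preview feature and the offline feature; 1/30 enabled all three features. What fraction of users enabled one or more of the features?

4/5

P(≥1) = 13/30 + 7/15 + 2/5 − 1/5 − 2/15 − 1/5 + 1/30 = 4/5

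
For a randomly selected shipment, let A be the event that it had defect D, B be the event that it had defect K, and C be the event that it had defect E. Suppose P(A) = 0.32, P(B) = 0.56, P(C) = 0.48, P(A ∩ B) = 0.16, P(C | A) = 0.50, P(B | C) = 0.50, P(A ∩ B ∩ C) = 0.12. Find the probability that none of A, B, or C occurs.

0.08

P(A ∩ C) = P(A)·P(C|A) = 0.32 × 0.50 = 0.16
P(B ∩ C) = P(C)·P(B|C) = 0.48 × 0.50 = 0.24
Inclusion–exclusion gives
P(A ∪ B ∪ C) = 0.32 + 0.56 + 0.48 − 0.16 − 0.16 − 0.24 + 0.12 = 0.92
P(none) = 1 − 0.92 = 0.08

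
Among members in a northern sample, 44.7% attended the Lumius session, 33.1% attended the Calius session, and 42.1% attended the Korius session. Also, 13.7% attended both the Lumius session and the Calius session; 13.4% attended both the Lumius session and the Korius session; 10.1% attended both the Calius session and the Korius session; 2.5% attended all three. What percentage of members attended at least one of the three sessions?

85.2%

By inclusion-exclusion,
P(union) = 44.7 + 33.1 + 42.1 − 13.7 − 13.4 − 10.1 + 2.5 = 85.2%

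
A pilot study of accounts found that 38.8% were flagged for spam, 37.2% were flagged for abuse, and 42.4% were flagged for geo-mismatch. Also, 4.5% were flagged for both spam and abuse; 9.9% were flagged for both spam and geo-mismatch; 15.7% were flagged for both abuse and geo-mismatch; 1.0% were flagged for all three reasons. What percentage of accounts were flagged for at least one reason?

89.3%

Apply inclusion-exclusion:
P(union) = 38.8 + 37.2 + 42.4 − 4.5 − 9.9 − 15.7 + 1.0 = 89.3%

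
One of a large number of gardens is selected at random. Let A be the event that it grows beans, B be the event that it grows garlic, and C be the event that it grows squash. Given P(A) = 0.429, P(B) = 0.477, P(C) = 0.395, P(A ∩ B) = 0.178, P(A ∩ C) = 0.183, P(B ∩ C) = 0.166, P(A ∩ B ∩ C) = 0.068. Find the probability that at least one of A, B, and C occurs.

P(A ∪ B ∪ C) = 0.429 + 0.477 + 0.395 − 0.178 − 0.183 − 0.166 + 0.068 = 0.842

0.842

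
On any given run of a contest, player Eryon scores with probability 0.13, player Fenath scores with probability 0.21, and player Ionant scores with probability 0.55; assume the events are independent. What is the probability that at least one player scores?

P(none) = (1 − 0.13) × (1 − 0.21) × (1 − 0.55) = 0.87 × 0.79 × 0.45 = 0.309285
P(at least one) = 1 − 0.309285 = 0.690715

0.690715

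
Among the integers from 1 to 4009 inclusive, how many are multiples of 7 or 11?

884

Using inclusion–exclusion:
⌊4009/7⌋ + ⌊4009/11⌋ − ⌊4009/77⌋ = 572 + 364 − 52 = 884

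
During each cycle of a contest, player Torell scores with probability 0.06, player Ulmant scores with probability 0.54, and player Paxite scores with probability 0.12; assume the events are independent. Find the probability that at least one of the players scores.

0.619488

Since the events are independent, P(none) is the product of the individual non-occurrence probabilities.
P(none) = (1 − 0.06) × (1 − 0.54) × (1 − 0.12) = 0.94 × 0.46 × 0.88 = 0.380512
P(at least one) = 1 − 0.380512 = 0.619488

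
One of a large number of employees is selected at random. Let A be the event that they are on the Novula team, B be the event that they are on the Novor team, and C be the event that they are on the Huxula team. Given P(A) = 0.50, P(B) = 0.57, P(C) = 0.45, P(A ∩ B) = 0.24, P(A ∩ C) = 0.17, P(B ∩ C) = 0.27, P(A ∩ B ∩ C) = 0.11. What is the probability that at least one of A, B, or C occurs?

Inclusion–exclusion gives
P(A ∪ B ∪ C) = 0.50 + 0.57 + 0.45 − 0.24 − 0.17 − 0.27 + 0.11 = 0.95

0.95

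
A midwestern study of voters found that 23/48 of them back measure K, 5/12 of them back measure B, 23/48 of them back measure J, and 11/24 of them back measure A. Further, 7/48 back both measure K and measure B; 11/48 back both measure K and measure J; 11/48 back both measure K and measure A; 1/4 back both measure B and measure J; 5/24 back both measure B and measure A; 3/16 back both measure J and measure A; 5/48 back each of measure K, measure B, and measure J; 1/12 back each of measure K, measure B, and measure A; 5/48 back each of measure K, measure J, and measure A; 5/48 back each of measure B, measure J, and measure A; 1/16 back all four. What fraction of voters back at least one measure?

P(≥1) = 23/48 + 5/12 + 23/48 + 11/24 − 7/48 − 11/48 − 11/48 − 1/4 − 5/24 − 3/16 + 5/48 + 1/12 + 5/48 + 5/48 − 1/16 = 11/12

11/12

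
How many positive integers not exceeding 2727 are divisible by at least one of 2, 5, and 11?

1735

By inclusion–exclusion:
⌊2727/2⌋ + ⌊2727/5⌋ + ⌊2727/11⌋ − ⌊2727/10⌋ − ⌊2727/22⌋ − ⌊2727/55⌋ + ⌊2727/110⌋ = 1363 + 545 + 247 − 272 − 123 − 49 + 24 = 1735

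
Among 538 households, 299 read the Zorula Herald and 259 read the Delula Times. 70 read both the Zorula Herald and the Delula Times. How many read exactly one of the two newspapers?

418

|exactly one| = 299 + 259 − 2·70 = 418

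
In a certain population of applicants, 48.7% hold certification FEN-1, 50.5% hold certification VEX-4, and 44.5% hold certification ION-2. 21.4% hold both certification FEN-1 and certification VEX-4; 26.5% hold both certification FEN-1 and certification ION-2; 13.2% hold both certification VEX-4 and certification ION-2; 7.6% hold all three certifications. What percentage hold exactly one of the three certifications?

44.3%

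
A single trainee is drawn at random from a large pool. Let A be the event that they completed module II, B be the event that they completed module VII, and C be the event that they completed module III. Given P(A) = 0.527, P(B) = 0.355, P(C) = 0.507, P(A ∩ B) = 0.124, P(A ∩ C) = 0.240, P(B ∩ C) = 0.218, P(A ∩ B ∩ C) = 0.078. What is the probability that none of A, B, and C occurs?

0.115

By inclusion–exclusion:
P(A ∪ B ∪ C) = 0.527 + 0.355 + 0.507 − 0.124 − 0.240 − 0.218 + 0.078 = 0.885
P(none) = 1 − 0.885 = 0.115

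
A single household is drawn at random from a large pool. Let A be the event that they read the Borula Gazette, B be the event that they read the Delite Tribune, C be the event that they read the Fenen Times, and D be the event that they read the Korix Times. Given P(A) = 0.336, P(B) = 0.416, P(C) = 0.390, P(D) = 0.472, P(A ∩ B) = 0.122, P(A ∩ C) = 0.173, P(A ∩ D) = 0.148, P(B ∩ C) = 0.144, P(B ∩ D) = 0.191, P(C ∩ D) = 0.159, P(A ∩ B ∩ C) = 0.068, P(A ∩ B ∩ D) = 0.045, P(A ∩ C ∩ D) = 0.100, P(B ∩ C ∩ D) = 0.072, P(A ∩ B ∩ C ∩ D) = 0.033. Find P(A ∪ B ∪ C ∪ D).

Inclusion–exclusion gives
P(A ∪ B ∪ C ∪ D) = 0.336 + 0.416 + 0.390 + 0.472 − 0.122 − 0.173 − 0.148 − 0.144 − 0.191 − 0.159 + 0.068 + 0.045 + 0.100 + 0.072 − 0.033 = 0.929

0.929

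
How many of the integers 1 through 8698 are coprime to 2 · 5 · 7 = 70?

floor(8698/2) + floor(8698/5) + floor(8698/7) − floor(8698/10) − floor(8698/14) − floor(8698/35) + floor(8698/70) = 4349 + 1739 + 1242 − 869 − 621 − 248 + 124 = 5716
8698 − 5716 = 2982

2982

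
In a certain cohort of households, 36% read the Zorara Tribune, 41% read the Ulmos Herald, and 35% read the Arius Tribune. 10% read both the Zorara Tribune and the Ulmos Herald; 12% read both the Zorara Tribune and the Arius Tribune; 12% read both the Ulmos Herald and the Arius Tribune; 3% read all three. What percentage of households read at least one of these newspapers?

By inclusion–exclusion:
P(≥1) = 36 + 41 + 35 − 10 − 12 − 12 + 3 = 81%

81%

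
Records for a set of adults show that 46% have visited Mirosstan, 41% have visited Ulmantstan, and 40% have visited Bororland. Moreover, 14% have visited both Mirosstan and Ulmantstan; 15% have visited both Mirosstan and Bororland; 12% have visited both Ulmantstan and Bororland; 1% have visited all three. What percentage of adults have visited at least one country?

By inclusion–exclusion:
P(union) = 46 + 41 + 40 − 14 − 15 − 12 + 1 = 87%

87%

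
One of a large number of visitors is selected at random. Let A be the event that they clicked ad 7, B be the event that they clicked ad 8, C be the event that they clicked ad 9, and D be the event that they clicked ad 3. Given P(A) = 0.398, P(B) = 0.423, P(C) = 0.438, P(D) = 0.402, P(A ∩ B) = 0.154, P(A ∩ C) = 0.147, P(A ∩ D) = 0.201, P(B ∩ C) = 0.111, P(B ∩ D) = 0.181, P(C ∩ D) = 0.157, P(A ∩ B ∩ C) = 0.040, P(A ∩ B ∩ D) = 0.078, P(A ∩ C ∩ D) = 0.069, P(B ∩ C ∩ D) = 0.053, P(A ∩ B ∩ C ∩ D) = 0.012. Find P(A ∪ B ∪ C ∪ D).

0.938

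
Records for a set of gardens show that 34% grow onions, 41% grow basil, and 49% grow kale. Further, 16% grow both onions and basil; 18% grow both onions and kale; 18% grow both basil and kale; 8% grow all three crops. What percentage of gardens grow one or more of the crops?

Using inclusion–exclusion:
P(union) = 34 + 41 + 49 − 16 − 18 − 18 + 8 = 80%

80%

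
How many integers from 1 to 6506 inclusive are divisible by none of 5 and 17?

Apply inclusion-exclusion:
floor(6506/5) + floor(6506/17) − floor(6506/85) = 1301 + 382 − 76 = 1607
6506 − 1607 = 4899

4899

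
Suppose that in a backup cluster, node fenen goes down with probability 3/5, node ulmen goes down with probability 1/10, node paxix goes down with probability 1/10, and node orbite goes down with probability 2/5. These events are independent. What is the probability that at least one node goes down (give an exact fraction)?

1007/1250

Since the events are independent, P(none) is the product of the individual non-occurrence probabilities.
P(none) = (1 − 3/5) × (1 − 1/10) × (1 − 1/10) × (1 − 2/5) = 2/5 × 9/10 × 9/10 × 3/5 = 243/1250
P(at least one) = 1 − 243/1250 = 1007/1250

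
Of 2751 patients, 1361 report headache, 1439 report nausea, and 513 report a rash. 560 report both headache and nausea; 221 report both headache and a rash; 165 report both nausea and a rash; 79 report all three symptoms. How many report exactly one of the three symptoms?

1658

N(exactly one) = 1361 + 1439 + 513 − 2·560 − 2·221 − 2·165 + 3·79 = 1658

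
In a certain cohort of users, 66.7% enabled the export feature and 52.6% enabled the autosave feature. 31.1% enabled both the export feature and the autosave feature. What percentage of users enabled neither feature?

P(union) = 66.7 + 52.6 − 31.1 = 88.2%
P(none) = 100% − 88.2% = 11.8%

11.8%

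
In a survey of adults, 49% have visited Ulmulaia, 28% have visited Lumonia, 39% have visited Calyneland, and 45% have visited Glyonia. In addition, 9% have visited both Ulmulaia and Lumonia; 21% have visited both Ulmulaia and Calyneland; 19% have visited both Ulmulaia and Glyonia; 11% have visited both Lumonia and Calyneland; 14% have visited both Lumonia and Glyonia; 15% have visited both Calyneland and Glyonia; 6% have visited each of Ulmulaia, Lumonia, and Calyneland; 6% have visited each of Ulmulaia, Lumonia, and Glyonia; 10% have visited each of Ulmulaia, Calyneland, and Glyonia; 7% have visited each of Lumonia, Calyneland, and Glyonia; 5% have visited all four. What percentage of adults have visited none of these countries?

4%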